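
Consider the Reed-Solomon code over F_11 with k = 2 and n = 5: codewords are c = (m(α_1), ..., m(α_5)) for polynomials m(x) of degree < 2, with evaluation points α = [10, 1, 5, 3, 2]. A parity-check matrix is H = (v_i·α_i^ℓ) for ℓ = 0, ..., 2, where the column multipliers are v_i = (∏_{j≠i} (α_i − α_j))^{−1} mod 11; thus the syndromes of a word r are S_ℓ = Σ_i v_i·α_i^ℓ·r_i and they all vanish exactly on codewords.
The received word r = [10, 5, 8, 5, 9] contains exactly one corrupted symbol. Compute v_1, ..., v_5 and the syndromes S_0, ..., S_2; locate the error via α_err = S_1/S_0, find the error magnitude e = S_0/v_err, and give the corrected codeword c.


S = (6, 6, 6), error at position 2, error magnitude e = 3, c = [10, 2, 8, 5, 9].

Step 1: column multipliers v_i = (∏_{j≠i}(α_i − α_j))^{−1} mod 11.
  i = 1 (α = 10): (10−1)(10−5)(10−3)(10−2) = 9·5·7·8 = 2520 ≡ 1, so v_1 = 1^{−1} = 1 (mod 11).
  i = 2 (α = 1): (1−10)(1−5)(1−3)(1−2) = (−9)·(−4)·(−2)·(−1) = 72 ≡ 6, so v_2 = 6^{−1} = 2 (mod 11).
  i = 3 (α = 5): (5−10)(5−1)(5−3)(5−2) = (−5)·4·2·3 = −120 ≡ 1, so v_3 = 1^{−1} = 1 (mod 11).
  i = 4 (α = 3): (3−10)(3−1)(3−5)(3−2) = (−7)·2·(−2)·1 = 28 ≡ 6, so v_4 = 6^{−1} = 2 (mod 11).
  i = 5 (α = 2): (2−10)(2−1)(2−5)(2−3) = (−8)·1·(−3)·(−1) = −24 ≡ 9, so v_5 = 9^{−1} = 5 (mod 11).
  v = [1, 2, 1, 2, 5].
Step 2: syndromes of r = [10, 5, 8, 5, 9] (all sums mod 11).
  S_0 = Σ v_i r_i = 1·10 + 2·5 + 1·8 + 2·5 + 5·9 = 83 ≡ 6.
  S_1 = Σ v_i α_i r_i = 1·10·10 + 2·1·5 + 1·5·8 + 2·3·5 + 5·2·9 = 270 ≡ 6.
  α_i^2 mod 11 = [1, 1, 3, 9, 4].
  S_2 = Σ v_i α_i^2 r_i = 1·1·10 + 2·1·5 + 1·3·8 + 2·9·5 + 5·4·9 = 314 ≡ 6.
  S = (6, 6, 6) ≠ 0, so r is not a codeword (an error is present).
Step 3: locate the error. For a single error e at position i, S_ℓ = v_i·e·α_i^ℓ, so α_err = S_1/S_0.
  S_0^{−1} = 6^{−1} = 2 (mod 11), so α_err = 6·2 = 12 ≡ 1 = α_2. Error position i = 2.
  Consistency check: S_2/S_1 = 6·2 = 12 ≡ 1 = α_err ✓ (single-error assumption holds).
Step 4: error magnitude e = S_0/v_2 = S_0·∏_{j≠2}(α_2 − α_j) = 6·6 = 36 ≡ 3 (mod 11).
Step 5: correct position 2: c_2 = r_2 − e = 5 − 3 ≡ 2 (mod 11). Hence c = [10, 2, 8, 5, 9].
  Check: interpolating c through the α_i gives m(x) = 6 + 7·x (degree < 2) with m(α_i) = c_i for every i, so c is indeed a codeword.


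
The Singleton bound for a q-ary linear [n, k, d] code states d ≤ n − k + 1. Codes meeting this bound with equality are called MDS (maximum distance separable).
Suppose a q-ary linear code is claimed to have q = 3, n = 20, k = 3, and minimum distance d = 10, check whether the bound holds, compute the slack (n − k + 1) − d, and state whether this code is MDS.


Singleton RHS = n − k + 1 = 18, slack = 8, bound satisfied, not MDS.

Singleton bound: d ≤ n − k + 1.
Here n = 20, k = 3, so n − k + 1 = 18.
Given d = 10, check d ≤ 18: YES.
Slack = (n − k + 1) − d = 8.
The code is NOT MDS (slack = 8 > 0).
Description: the claimed parameters are [20, 3, 10]_3; such a code would be non-MDS.


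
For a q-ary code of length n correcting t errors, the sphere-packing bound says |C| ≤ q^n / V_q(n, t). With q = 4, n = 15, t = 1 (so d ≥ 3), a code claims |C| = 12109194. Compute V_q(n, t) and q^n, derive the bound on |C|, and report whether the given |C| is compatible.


V_q(n, t) = 46, q^n = 1073741824, Hamming bound = 23342213, |C| = 12109194 ≤ bound (satisfied).

Step 1: Compute V_q(n, t) = Σ_{j=0}^1 C(n, j) (q−1)^j.
  j = 0: C(15,0)·(3)^0 = 1·1 = 1.
  j = 1: C(15,1)·(3)^1 = 15·3 = 45.
  V_q(n, t) = 1 + 45 = 46.
Step 2: q^n = 4^15 = 1073741824.
Step 3: Hamming bound ⌊q^n / V_q(n,t)⌋ = ⌊1073741824/46⌋ = 23342213.
Step 4: Compare |C| = 12109194 to 23342213: satisfied.
The claimed |C| lies below the Hamming bound.


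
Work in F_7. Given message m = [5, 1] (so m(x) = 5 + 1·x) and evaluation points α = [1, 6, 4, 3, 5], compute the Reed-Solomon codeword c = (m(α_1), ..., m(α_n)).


c = [6, 4, 2, 1, 3]

Message polynomial: m(x) = 5 + 1·x (mod 7).
For each evaluation point α_i, compute m(α_i) mod 7:
  α_1 = 1: Horner steps 1 → 6, so m(1) = 6.
  α_2 = 6: Horner steps 1 → 4, so m(6) = 4.
  α_3 = 4: Horner steps 1 → 2, so m(4) = 2.
  α_4 = 3: Horner steps 1 → 1, so m(3) = 1.
  α_5 = 5: Horner steps 1 → 3, so m(5) = 3.
Codeword c = [6, 4, 2, 1, 3] ∈ F_7^5.


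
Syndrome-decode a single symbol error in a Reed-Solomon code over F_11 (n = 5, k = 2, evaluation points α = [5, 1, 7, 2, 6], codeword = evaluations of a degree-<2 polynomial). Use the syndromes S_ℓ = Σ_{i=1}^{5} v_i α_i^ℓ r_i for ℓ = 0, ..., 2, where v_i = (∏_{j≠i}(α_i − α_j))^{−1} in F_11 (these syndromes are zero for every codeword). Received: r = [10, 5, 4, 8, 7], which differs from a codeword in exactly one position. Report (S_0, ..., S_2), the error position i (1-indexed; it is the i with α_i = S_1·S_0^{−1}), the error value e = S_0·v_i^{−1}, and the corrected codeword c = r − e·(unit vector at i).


S = (6, 6, 6), error at position 2, error magnitude e = 5, c = [10, 0, 4, 8, 7].

Step 1: column multipliers v_i = (∏_{j≠i}(α_i − α_j))^{−1} mod 11.
  i = 1 (α = 5): (5−1)(5−7)(5−2)(5−6) = 4·(−2)·3·(−1) = 24 ≡ 2, so v_1 = 2^{−1} = 6 (mod 11).
  i = 2 (α = 1): (1−5)(1−7)(1−2)(1−6) = (−4)·(−6)·(−1)·(−5) = 120 ≡ 10, so v_2 = 10^{−1} = 10 (mod 11).
  i = 3 (α = 7): (7−5)(7−1)(7−2)(7−6) = 2·6·5·1 = 60 ≡ 5, so v_3 = 5^{−1} = 9 (mod 11).
  i = 4 (α = 2): (2−5)(2−1)(2−7)(2−6) = (−3)·1·(−5)·(−4) = −60 ≡ 6, so v_4 = 6^{−1} = 2 (mod 11).
  i = 5 (α = 6): (6−5)(6−1)(6−7)(6−2) = 1·5·(−1)·4 = −20 ≡ 2, so v_5 = 2^{−1} = 6 (mod 11).
  v = [6, 10, 9, 2, 6].
Step 2: syndromes of r = [10, 5, 4, 8, 7] (all sums mod 11).
  S_0 = Σ v_i r_i = 6·10 + 10·5 + 9·4 + 2·8 + 6·7 = 204 ≡ 6.
  S_1 = Σ v_i α_i r_i = 6·5·10 + 10·1·5 + 9·7·4 + 2·2·8 + 6·6·7 = 886 ≡ 6.
  α_i^2 mod 11 = [3, 1, 5, 4, 3].
  S_2 = Σ v_i α_i^2 r_i = 6·3·10 + 10·1·5 + 9·5·4 + 2·4·8 + 6·3·7 = 600 ≡ 6.
  S = (6, 6, 6) ≠ 0, so r is not a codeword (an error is present).
Step 3: locate the error. For a single error e at position i, S_ℓ = v_i·e·α_i^ℓ, so α_err = S_1/S_0.
  S_0^{−1} = 6^{−1} = 2 (mod 11), so α_err = 6·2 = 12 ≡ 1 = α_2. Error position i = 2.
  Consistency check: S_2/S_1 = 6·2 = 12 ≡ 1 = α_err ✓ (single-error assumption holds).
Step 4: error magnitude e = S_0/v_2 = S_0·∏_{j≠2}(α_2 − α_j) = 6·10 = 60 ≡ 5 (mod 11).
Step 5: correct position 2: c_2 = r_2 − e = 5 − 5 ≡ 0 (mod 11). Hence c = [10, 0, 4, 8, 7].
  Check: interpolating c through the α_i gives m(x) = 3 + 8·x (degree < 2) with m(α_i) = c_i for every i, so c is indeed a codeword.


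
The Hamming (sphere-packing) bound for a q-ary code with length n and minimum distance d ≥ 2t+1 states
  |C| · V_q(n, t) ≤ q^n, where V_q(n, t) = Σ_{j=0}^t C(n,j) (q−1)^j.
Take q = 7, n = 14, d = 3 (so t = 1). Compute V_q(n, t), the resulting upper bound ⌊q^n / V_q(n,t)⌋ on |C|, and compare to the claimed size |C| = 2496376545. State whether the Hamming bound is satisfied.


V_q(n, t) = 85, q^n = 678223072849, Hamming bound = 7979094974, |C| = 2496376545 ≤ bound (satisfied).

Step 1: Compute V_q(n, t) = Σ_{j=0}^1 C(n, j) (q−1)^j.
  j = 0: C(14,0)·(6)^0 = 1·1 = 1.
  j = 1: C(14,1)·(6)^1 = 14·6 = 84.
  V_q(n, t) = 1 + 84 = 85.
Step 2: q^n = 7^14 = 678223072849.
Step 3: Hamming bound ⌊q^n / V_q(n,t)⌋ = ⌊678223072849/85⌋ = 7979094974.
Step 4: Compare |C| = 2496376545 to 7979094974: satisfied.
The claimed |C| lies below the Hamming bound.


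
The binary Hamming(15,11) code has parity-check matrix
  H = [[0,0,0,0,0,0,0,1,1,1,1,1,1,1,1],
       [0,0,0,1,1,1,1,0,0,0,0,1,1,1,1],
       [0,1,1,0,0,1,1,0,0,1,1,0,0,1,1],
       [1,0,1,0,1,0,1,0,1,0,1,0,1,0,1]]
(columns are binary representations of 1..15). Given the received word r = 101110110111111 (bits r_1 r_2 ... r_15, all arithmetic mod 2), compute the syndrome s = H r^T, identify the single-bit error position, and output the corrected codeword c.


s = (1, 1, 0, 1)^T, error position = 13, corrected codeword c = 101110110111011

Compute s = H r^T mod 2 one row at a time:
  s_1 = 1 + 0 + 1 + 1 + 1 + 1 + 1 + 1 = 7 ≡ 1 (mod 2).
  s_2 = 1 + 1 + 0 + 1 + 1 + 1 + 1 + 1 = 7 ≡ 1 (mod 2).
  s_3 = 0 + 1 + 0 + 1 + 1 + 1 + 1 + 1 = 6 ≡ 0 (mod 2).
  s_4 = 1 + 1 + 1 + 1 + 0 + 1 + 1 + 1 = 7 ≡ 1 (mod 2).
s = (1, 1, 0, 1)^T — this equals column 13 of H (binary 1101), so error is at position 13.
Correct: flip bit 13 of r = 101110110111111 to get c = 101110110111011.


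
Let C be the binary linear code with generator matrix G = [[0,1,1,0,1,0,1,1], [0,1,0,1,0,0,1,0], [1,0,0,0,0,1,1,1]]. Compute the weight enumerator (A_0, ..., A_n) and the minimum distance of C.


Weight distribution: A_0 = 1, A_3 = 1, A_4 = 2, A_5 = 3, A_6 = 1. Minimum distance d = 3.

Enumerate all 2^3 = 8 messages m ∈ F_2^3.
For each, compute codeword c = mG in F_2^8, then tally its weight.
  m = 000 → c = 00000000, weight = 0.
  m = 100 → c = 01101011, weight = 5.
  m = 010 → c = 01010010, weight = 3.
  m = 110 → c = 00111001, weight = 4.
  m = 001 → c = 10000111, weight = 4.
  m = 101 → c = 11101100, weight = 5.
  m = 011 → c = 11010101, weight = 5.
  m = 111 → c = 10111110, weight = 6.
Tally weights:
  weight 0: 1 codewords.
  weight 3: 1 codewords.
  weight 4: 2 codewords.
  weight 5: 3 codewords.
  weight 6: 1 codewords.
Minimum distance d = smallest w > 0 with A_w > 0 = 3.
Sanity: Σ A_w = 8 = 2^3 = 8 ✓.


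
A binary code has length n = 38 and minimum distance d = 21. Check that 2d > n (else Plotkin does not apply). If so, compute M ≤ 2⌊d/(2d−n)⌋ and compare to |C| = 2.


Plotkin bound M ≤ 10; given |C| = 2 ≤ bound (satisfied).

Check applicability: 2d = 42, n = 38.
2d − n = 4 > 0, so Plotkin applies.
Compute d/(2d−n) = 21/4 ≈ 5.2500.
⌊d/(2d−n)⌋ = 5.
Plotkin bound: M ≤ 2·5 = 10.
Given |C| = 2, check: satisfied.
This |C| is below the Plotkin bound.


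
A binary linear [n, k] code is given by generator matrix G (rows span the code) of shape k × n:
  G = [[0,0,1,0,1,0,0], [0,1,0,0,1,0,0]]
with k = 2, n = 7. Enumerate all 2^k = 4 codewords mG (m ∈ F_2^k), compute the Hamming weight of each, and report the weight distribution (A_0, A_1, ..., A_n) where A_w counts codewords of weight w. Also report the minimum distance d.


Weight distribution: A_0 = 1, A_2 = 3. Minimum distance d = 2.

Enumerate all 2^2 = 4 messages m ∈ F_2^2.
For each, compute codeword c = mG in F_2^7, then tally its weight.
  m = 00 → c = 0000000, weight = 0.
  m = 10 → c = 0010100, weight = 2.
  m = 01 → c = 0100100, weight = 2.
  m = 11 → c = 0110000, weight = 2.
Tally weights:
  weight 0: 1 codewords.
  weight 2: 3 codewords.
Minimum distance d = smallest w > 0 with A_w > 0 = 2.
Sanity: Σ A_w = 4 = 2^2 = 4 ✓.


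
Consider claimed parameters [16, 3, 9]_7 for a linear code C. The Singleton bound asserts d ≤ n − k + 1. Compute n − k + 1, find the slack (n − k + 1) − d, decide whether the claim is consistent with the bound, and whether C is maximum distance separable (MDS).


Singleton RHS = n − k + 1 = 14, slack = 5, bound satisfied, not MDS.

Singleton bound: d ≤ n − k + 1.
Here n = 16, k = 3, so n − k + 1 = 14.
Given d = 9, check d ≤ 14: YES.
Slack = (n − k + 1) − d = 5.
The code is NOT MDS (slack = 5 > 0).
Description: the claimed parameters are [16, 3, 9]_7; such a code would be non-MDS.


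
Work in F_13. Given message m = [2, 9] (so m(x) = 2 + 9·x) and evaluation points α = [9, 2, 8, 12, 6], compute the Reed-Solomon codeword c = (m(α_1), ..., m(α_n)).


c = [5, 7, 9, 6, 4]

Message polynomial: m(x) = 2 + 9·x (mod 13).
For each evaluation point α_i, compute m(α_i) mod 13:
  α_1 = 9: Horner steps 9 → 5, so m(9) = 5.
  α_2 = 2: Horner steps 9 → 7, so m(2) = 7.
  α_3 = 8: Horner steps 9 → 9, so m(8) = 9.
  α_4 = 12: Horner steps 9 → 6, so m(12) = 6.
  α_5 = 6: Horner steps 9 → 4, so m(6) = 4.
Codeword c = [5, 7, 9, 6, 4] ∈ F_13^5.


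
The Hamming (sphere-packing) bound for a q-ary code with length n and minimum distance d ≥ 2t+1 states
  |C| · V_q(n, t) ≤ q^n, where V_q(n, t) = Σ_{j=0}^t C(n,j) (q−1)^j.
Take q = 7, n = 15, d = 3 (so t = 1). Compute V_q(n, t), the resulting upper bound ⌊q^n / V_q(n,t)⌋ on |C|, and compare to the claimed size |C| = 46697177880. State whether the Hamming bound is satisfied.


V_q(n, t) = 91, q^n = 4747561509943, Hamming bound = 52171005603, |C| = 46697177880 ≤ bound (satisfied).

Step 1: Compute V_q(n, t) = Σ_{j=0}^1 C(n, j) (q−1)^j.
  j = 0: C(15,0)·(6)^0 = 1·1 = 1.
  j = 1: C(15,1)·(6)^1 = 15·6 = 90.
  V_q(n, t) = 1 + 90 = 91.
Step 2: q^n = 7^15 = 4747561509943.
Step 3: Hamming bound ⌊q^n / V_q(n,t)⌋ = ⌊4747561509943/91⌋ = 52171005603.
Step 4: Compare |C| = 46697177880 to 52171005603: satisfied.
The claimed |C| lies below the Hamming bound.


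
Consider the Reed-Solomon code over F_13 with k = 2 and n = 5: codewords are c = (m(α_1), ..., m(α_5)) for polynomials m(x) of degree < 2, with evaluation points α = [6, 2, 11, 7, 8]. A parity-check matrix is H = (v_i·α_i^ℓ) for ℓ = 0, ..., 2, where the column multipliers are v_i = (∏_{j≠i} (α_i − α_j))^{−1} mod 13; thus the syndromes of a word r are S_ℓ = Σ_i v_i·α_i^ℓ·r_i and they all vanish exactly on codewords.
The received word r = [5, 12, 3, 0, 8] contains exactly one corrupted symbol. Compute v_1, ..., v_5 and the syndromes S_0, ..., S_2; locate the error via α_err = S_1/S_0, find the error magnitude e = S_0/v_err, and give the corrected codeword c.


S = (7, 12, 2), error at position 3, error magnitude e = 10, c = [5, 12, 6, 0, 8].

Step 1: column multipliers v_i = (∏_{j≠i}(α_i − α_j))^{−1} mod 13.
  i = 1 (α = 6): (6−2)(6−11)(6−7)(6−8) = 4·(−5)·(−1)·(−2) = −40 ≡ 12, so v_1 = 12^{−1} = 12 (mod 13).
  i = 2 (α = 2): (2−6)(2−11)(2−7)(2−8) = (−4)·(−9)·(−5)·(−6) = 1080 ≡ 1, so v_2 = 1^{−1} = 1 (mod 13).
  i = 3 (α = 11): (11−6)(11−2)(11−7)(11−8) = 5·9·4·3 = 540 ≡ 7, so v_3 = 7^{−1} = 2 (mod 13).
  i = 4 (α = 7): (7−6)(7−2)(7−11)(7−8) = 1·5·(−4)·(−1) = 20 ≡ 7, so v_4 = 7^{−1} = 2 (mod 13).
  i = 5 (α = 8): (8−6)(8−2)(8−11)(8−7) = 2·6·(−3)·1 = −36 ≡ 3, so v_5 = 3^{−1} = 9 (mod 13).
  v = [12, 1, 2, 2, 9].
Step 2: syndromes of r = [5, 12, 3, 0, 8] (all sums mod 13).
  S_0 = Σ v_i r_i = 12·5 + 1·12 + 2·3 + 2·0 + 9·8 = 150 ≡ 7.
  S_1 = Σ v_i α_i r_i = 12·6·5 + 1·2·12 + 2·11·3 + 2·7·0 + 9·8·8 = 1026 ≡ 12.
  α_i^2 mod 13 = [10, 4, 4, 10, 12].
  S_2 = Σ v_i α_i^2 r_i = 12·10·5 + 1·4·12 + 2·4·3 + 2·10·0 + 9·12·8 = 1536 ≡ 2.
  S = (7, 12, 2) ≠ 0, so r is not a codeword (an error is present).
Step 3: locate the error. For a single error e at position i, S_ℓ = v_i·e·α_i^ℓ, so α_err = S_1/S_0.
  S_0^{−1} = 7^{−1} = 2 (mod 13), so α_err = 12·2 = 24 ≡ 11 = α_3. Error position i = 3.
  Consistency check: S_2/S_1 = 2·12 = 24 ≡ 11 = α_err ✓ (single-error assumption holds).
Step 4: error magnitude e = S_0/v_3 = S_0·∏_{j≠3}(α_3 − α_j) = 7·7 = 49 ≡ 10 (mod 13).
Step 5: correct position 3: c_3 = r_3 − e = 3 − 10 ≡ 6 (mod 13). Hence c = [5, 12, 6, 0, 8].
  Check: interpolating c through the α_i gives m(x) = 9 + 8·x (degree < 2) with m(α_i) = c_i for every i, so c is indeed a codeword.


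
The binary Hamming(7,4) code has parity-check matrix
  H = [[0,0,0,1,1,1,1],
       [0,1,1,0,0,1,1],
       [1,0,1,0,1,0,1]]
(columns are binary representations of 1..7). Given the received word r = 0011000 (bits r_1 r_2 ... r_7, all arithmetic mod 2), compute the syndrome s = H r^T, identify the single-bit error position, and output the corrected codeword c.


s = (1, 1, 1)^T, error position = 7, corrected codeword c = 0011001

Compute s = H r^T mod 2 one row at a time:
  s_1 = 1 + 0 + 0 + 0 = 1 ≡ 1 (mod 2).
  s_2 = 0 + 1 + 0 + 0 = 1 ≡ 1 (mod 2).
  s_3 = 0 + 1 + 0 + 0 = 1 ≡ 1 (mod 2).
s = (1, 1, 1)^T — this equals column 7 of H (binary 111), so error is at position 7.
Correct: flip bit 7 of r = 0011000 to get c = 0011001.


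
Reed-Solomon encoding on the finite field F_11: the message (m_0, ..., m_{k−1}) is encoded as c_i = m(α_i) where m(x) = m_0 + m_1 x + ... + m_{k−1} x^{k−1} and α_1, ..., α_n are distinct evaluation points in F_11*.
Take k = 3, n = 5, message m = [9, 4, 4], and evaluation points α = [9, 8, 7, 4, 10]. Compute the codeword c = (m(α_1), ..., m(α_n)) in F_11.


c = [6, 0, 2, 1, 9]

Message polynomial: m(x) = 9 + 4·x + 4·x^2 (mod 11).
For each evaluation point α_i, compute m(α_i) mod 11:
  α_1 = 9: Horner steps 4 → 7 → 6, so m(9) = 6.
  α_2 = 8: Horner steps 4 → 3 → 0, so m(8) = 0.
  α_3 = 7: Horner steps 4 → 10 → 2, so m(7) = 2.
  α_4 = 4: Horner steps 4 → 9 → 1, so m(4) = 1.
  α_5 = 10: Horner steps 4 → 0 → 9, so m(10) = 9.
Codeword c = [6, 0, 2, 1, 9] ∈ F_11^5.


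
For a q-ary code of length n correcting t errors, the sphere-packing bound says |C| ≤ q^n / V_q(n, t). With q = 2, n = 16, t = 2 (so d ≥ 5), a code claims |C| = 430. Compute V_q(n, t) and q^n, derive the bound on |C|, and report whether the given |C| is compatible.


V_q(n, t) = 137, q^n = 65536, Hamming bound = 478, |C| = 430 ≤ bound (satisfied).

Step 1: Compute V_q(n, t) = Σ_{j=0}^2 C(n, j) (q−1)^j.
  j = 0: C(16,0)·(1)^0 = 1·1 = 1.
  j = 1: C(16,1)·(1)^1 = 16·1 = 16.
  j = 2: C(16,2)·(1)^2 = 120·1 = 120.
  V_q(n, t) = 1 + 16 + 120 = 137.
Step 2: q^n = 2^16 = 65536.
Step 3: Hamming bound ⌊q^n / V_q(n,t)⌋ = ⌊65536/137⌋ = 478.
Step 4: Compare |C| = 430 to 478: satisfied.
The claimed |C| lies below the Hamming bound.


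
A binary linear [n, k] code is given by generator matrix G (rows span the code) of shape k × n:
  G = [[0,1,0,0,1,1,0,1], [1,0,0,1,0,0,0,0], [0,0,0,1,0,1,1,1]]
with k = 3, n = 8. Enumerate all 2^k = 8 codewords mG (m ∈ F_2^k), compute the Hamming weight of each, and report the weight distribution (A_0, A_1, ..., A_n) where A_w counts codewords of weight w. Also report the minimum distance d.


Weight distribution: A_0 = 1, A_2 = 1, A_4 = 5, A_6 = 1. Minimum distance d = 2.

Enumerate all 2^3 = 8 messages m ∈ F_2^3.
For each, compute codeword c = mG in F_2^8, then tally its weight.
  m = 000 → c = 00000000, weight = 0.
  m = 100 → c = 01001101, weight = 4.
  m = 010 → c = 10010000, weight = 2.
  m = 110 → c = 11011101, weight = 6.
  m = 001 → c = 00010111, weight = 4.
  m = 101 → c = 01011010, weight = 4.
  m = 011 → c = 10000111, weight = 4.
  m = 111 → c = 11001010, weight = 4.
Tally weights:
  weight 0: 1 codewords.
  weight 2: 1 codewords.
  weight 4: 5 codewords.
  weight 6: 1 codewords.
Minimum distance d = smallest w > 0 with A_w > 0 = 2.
Sanity: Σ A_w = 8 = 2^3 = 8 ✓.


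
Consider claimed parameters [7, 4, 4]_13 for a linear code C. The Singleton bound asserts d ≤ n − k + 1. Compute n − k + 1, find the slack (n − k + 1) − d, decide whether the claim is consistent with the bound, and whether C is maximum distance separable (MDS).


Singleton RHS = n − k + 1 = 4, slack = 0, bound satisfied, MDS.

Singleton bound: d ≤ n − k + 1.
Here n = 7, k = 4, so n − k + 1 = 4.
Given d = 4, check d ≤ 4: YES.
Slack = (n − k + 1) − d = 0.
The code is MDS (slack = 0).
Description: the claimed parameters are [7, 4, 4]_13; such a code would be MDS (meets Singleton bound).


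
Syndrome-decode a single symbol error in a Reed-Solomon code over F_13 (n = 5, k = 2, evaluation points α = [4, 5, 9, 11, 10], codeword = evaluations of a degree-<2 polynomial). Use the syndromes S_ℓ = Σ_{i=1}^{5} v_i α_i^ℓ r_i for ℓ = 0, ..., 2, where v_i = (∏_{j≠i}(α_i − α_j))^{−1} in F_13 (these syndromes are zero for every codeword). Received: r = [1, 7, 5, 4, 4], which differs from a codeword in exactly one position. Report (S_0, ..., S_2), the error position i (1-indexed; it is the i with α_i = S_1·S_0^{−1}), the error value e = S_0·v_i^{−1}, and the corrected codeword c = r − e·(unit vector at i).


S = (5, 11, 6), error at position 5, error magnitude e = 6, c = [1, 7, 5, 4, 11].

Step 1: column multipliers v_i = (∏_{j≠i}(α_i − α_j))^{−1} mod 13.
  i = 1 (α = 4): (4−5)(4−9)(4−11)(4−10) = (−1)·(−5)·(−7)·(−6) = 210 ≡ 2, so v_1 = 2^{−1} = 7 (mod 13).
  i = 2 (α = 5): (5−4)(5−9)(5−11)(5−10) = 1·(−4)·(−6)·(−5) = −120 ≡ 10, so v_2 = 10^{−1} = 4 (mod 13).
  i = 3 (α = 9): (9−4)(9−5)(9−11)(9−10) = 5·4·(−2)·(−1) = 40 ≡ 1, so v_3 = 1^{−1} = 1 (mod 13).
  i = 4 (α = 11): (11−4)(11−5)(11−9)(11−10) = 7·6·2·1 = 84 ≡ 6, so v_4 = 6^{−1} = 11 (mod 13).
  i = 5 (α = 10): (10−4)(10−5)(10−9)(10−11) = 6·5·1·(−1) = −30 ≡ 9, so v_5 = 9^{−1} = 3 (mod 13).
  v = [7, 4, 1, 11, 3].
Step 2: syndromes of r = [1, 7, 5, 4, 4] (all sums mod 13).
  S_0 = Σ v_i r_i = 7·1 + 4·7 + 1·5 + 11·4 + 3·4 = 96 ≡ 5.
  S_1 = Σ v_i α_i r_i = 7·4·1 + 4·5·7 + 1·9·5 + 11·11·4 + 3·10·4 = 817 ≡ 11.
  α_i^2 mod 13 = [3, 12, 3, 4, 9].
  S_2 = Σ v_i α_i^2 r_i = 7·3·1 + 4·12·7 + 1·3·5 + 11·4·4 + 3·9·4 = 656 ≡ 6.
  S = (5, 11, 6) ≠ 0, so r is not a codeword (an error is present).
Step 3: locate the error. For a single error e at position i, S_ℓ = v_i·e·α_i^ℓ, so α_err = S_1/S_0.
  S_0^{−1} = 5^{−1} = 8 (mod 13), so α_err = 11·8 = 88 ≡ 10 = α_5. Error position i = 5.
  Consistency check: S_2/S_1 = 6·6 = 36 ≡ 10 = α_err ✓ (single-error assumption holds).
Step 4: error magnitude e = S_0/v_5 = S_0·∏_{j≠5}(α_5 − α_j) = 5·9 = 45 ≡ 6 (mod 13).
Step 5: correct position 5: c_5 = r_5 − e = 4 − 6 ≡ 11 (mod 13). Hence c = [1, 7, 5, 4, 11].
  Check: interpolating c through the α_i gives m(x) = 3 + 6·x (degree < 2) with m(α_i) = c_i for every i, so c is indeed a codeword.


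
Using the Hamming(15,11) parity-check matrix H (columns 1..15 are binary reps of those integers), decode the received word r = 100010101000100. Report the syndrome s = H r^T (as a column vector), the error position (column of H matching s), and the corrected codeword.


s = (0, 1, 1, 1)^T, error position = 7, corrected codeword c = 100010001000100

Compute s = H r^T mod 2 one row at a time:
  s_1 = 0 + 1 + 0 + 0 + 0 + 1 + 0 + 0 = 2 ≡ 0 (mod 2).
  s_2 = 0 + 1 + 0 + 1 + 0 + 1 + 0 + 0 = 3 ≡ 1 (mod 2).
  s_3 = 0 + 0 + 0 + 1 + 0 + 0 + 0 + 0 = 1 ≡ 1 (mod 2).
  s_4 = 1 + 0 + 1 + 1 + 1 + 0 + 1 + 0 = 5 ≡ 1 (mod 2).
s = (0, 1, 1, 1)^T — this equals column 7 of H (binary 0111), so error is at position 7.
Correct: flip bit 7 of r = 100010101000100 to get c = 100010001000100.


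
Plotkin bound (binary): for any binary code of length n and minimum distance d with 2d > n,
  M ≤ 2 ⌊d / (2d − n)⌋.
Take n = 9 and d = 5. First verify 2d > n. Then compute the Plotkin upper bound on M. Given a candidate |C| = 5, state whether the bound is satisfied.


Plotkin bound M ≤ 10; given |C| = 5 ≤ bound (satisfied).

Check applicability: 2d = 10, n = 9.
2d − n = 1 > 0, so Plotkin applies.
Compute d/(2d−n) = 5/1 ≈ 5.0000.
⌊d/(2d−n)⌋ = 5.
Plotkin bound: M ≤ 2·5 = 10.
Given |C| = 5, check: satisfied.
This |C| is below the Plotkin bound.


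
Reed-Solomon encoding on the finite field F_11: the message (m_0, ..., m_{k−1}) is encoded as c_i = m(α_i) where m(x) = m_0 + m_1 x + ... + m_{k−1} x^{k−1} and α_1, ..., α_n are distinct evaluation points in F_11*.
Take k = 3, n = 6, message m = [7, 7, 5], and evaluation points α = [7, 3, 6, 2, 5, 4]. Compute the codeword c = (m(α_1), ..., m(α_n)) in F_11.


c = [4, 7, 9, 8, 2, 5]

Message polynomial: m(x) = 7 + 7·x + 5·x^2 (mod 11).
For each evaluation point α_i, compute m(α_i) mod 11:
  α_1 = 7: Horner steps 5 → 9 → 4, so m(7) = 4.
  α_2 = 3: Horner steps 5 → 0 → 7, so m(3) = 7.
  α_3 = 6: Horner steps 5 → 4 → 9, so m(6) = 9.
  α_4 = 2: Horner steps 5 → 6 → 8, so m(2) = 8.
  α_5 = 5: Horner steps 5 → 10 → 2, so m(5) = 2.
  α_6 = 4: Horner steps 5 → 5 → 5, so m(4) = 5.
Codeword c = [4, 7, 9, 8, 2, 5] ∈ F_11^6.


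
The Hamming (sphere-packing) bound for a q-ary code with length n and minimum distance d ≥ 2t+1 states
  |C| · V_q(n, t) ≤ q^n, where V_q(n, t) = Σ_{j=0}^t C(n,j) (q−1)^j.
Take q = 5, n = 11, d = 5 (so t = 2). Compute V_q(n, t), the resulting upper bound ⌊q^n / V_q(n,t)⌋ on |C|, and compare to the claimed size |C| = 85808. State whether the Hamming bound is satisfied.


V_q(n, t) = 925, q^n = 48828125, Hamming bound = 52787, |C| = 85808 > bound (violated).

Step 1: Compute V_q(n, t) = Σ_{j=0}^2 C(n, j) (q−1)^j.
  j = 0: C(11,0)·(4)^0 = 1·1 = 1.
  j = 1: C(11,1)·(4)^1 = 11·4 = 44.
  j = 2: C(11,2)·(4)^2 = 55·16 = 880.
  V_q(n, t) = 1 + 44 + 880 = 925.
Step 2: q^n = 5^11 = 48828125.
Step 3: Hamming bound ⌊q^n / V_q(n,t)⌋ = ⌊48828125/925⌋ = 52787.
Step 4: Compare |C| = 85808 to 52787: violated.
The claimed |C| lies above the Hamming bound, so no 5-ary code of length 11 with d ≥ 5 can have 85808 codewords.


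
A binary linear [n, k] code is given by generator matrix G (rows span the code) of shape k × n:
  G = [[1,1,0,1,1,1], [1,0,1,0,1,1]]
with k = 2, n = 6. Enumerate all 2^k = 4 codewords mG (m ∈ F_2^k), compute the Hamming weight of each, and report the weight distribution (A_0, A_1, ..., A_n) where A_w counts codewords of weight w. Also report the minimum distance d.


Weight distribution: A_0 = 1, A_3 = 1, A_4 = 1, A_5 = 1. Minimum distance d = 3.

Enumerate all 2^2 = 4 messages m ∈ F_2^2.
For each, compute codeword c = mG in F_2^6, then tally its weight.
  m = 00 → c = 000000, weight = 0.
  m = 10 → c = 110111, weight = 5.
  m = 01 → c = 101011, weight = 4.
  m = 11 → c = 011100, weight = 3.
Tally weights:
  weight 0: 1 codewords.
  weight 3: 1 codewords.
  weight 4: 1 codewords.
  weight 5: 1 codewords.
Minimum distance d = smallest w > 0 with A_w > 0 = 3.
Sanity: Σ A_w = 4 = 2^2 = 4 ✓.


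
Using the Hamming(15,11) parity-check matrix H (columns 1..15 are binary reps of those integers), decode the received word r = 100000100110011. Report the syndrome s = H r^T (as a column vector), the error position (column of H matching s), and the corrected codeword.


s = (0, 1, 1, 0)^T, error position = 6, corrected codeword c = 100001100110011

Compute s = H r^T mod 2 one row at a time:
  s_1 = 0 + 0 + 1 + 1 + 0 + 0 + 1 + 1 = 4 ≡ 0 (mod 2).
  s_2 = 0 + 0 + 0 + 1 + 0 + 0 + 1 + 1 = 3 ≡ 1 (mod 2).
  s_3 = 0 + 0 + 0 + 1 + 1 + 1 + 1 + 1 = 5 ≡ 1 (mod 2).
  s_4 = 1 + 0 + 0 + 1 + 0 + 1 + 0 + 1 = 4 ≡ 0 (mod 2).
s = (0, 1, 1, 0)^T — this equals column 6 of H (binary 0110), so error is at position 6.
Correct: flip bit 6 of r = 100000100110011 to get c = 100001100110011.


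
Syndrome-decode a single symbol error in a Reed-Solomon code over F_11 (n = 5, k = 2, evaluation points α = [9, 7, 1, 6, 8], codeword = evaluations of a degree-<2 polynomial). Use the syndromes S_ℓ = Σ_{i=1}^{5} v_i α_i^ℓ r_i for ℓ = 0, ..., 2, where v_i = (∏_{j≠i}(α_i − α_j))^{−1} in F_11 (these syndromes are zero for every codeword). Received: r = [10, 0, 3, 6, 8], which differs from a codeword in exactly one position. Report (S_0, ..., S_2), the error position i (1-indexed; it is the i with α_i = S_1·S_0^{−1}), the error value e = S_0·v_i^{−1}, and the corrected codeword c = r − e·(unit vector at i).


S = (10, 3, 2), error at position 5, error magnitude e = 3, c = [10, 0, 3, 6, 5].

Step 1: column multipliers v_i = (∏_{j≠i}(α_i − α_j))^{−1} mod 11.
  i = 1 (α = 9): (9−7)(9−1)(9−6)(9−8) = 2·8·3·1 = 48 ≡ 4, so v_1 = 4^{−1} = 3 (mod 11).
  i = 2 (α = 7): (7−9)(7−1)(7−6)(7−8) = (−2)·6·1·(−1) = 12 ≡ 1, so v_2 = 1^{−1} = 1 (mod 11).
  i = 3 (α = 1): (1−9)(1−7)(1−6)(1−8) = (−8)·(−6)·(−5)·(−7) = 1680 ≡ 8, so v_3 = 8^{−1} = 7 (mod 11).
  i = 4 (α = 6): (6−9)(6−7)(6−1)(6−8) = (−3)·(−1)·5·(−2) = −30 ≡ 3, so v_4 = 3^{−1} = 4 (mod 11).
  i = 5 (α = 8): (8−9)(8−7)(8−1)(8−6) = (−1)·1·7·2 = −14 ≡ 8, so v_5 = 8^{−1} = 7 (mod 11).
  v = [3, 1, 7, 4, 7].
Step 2: syndromes of r = [10, 0, 3, 6, 8] (all sums mod 11).
  S_0 = Σ v_i r_i = 3·10 + 1·0 + 7·3 + 4·6 + 7·8 = 131 ≡ 10.
  S_1 = Σ v_i α_i r_i = 3·9·10 + 1·7·0 + 7·1·3 + 4·6·6 + 7·8·8 = 883 ≡ 3.
  α_i^2 mod 11 = [4, 5, 1, 3, 9].
  S_2 = Σ v_i α_i^2 r_i = 3·4·10 + 1·5·0 + 7·1·3 + 4·3·6 + 7·9·8 = 717 ≡ 2.
  S = (10, 3, 2) ≠ 0, so r is not a codeword (an error is present).
Step 3: locate the error. For a single error e at position i, S_ℓ = v_i·e·α_i^ℓ, so α_err = S_1/S_0.
  S_0^{−1} = 10^{−1} = 10 (mod 11), so α_err = 3·10 = 30 ≡ 8 = α_5. Error position i = 5.
  Consistency check: S_2/S_1 = 2·4 = 8 ≡ 8 = α_err ✓ (single-error assumption holds).
Step 4: error magnitude e = S_0/v_5 = S_0·∏_{j≠5}(α_5 − α_j) = 10·8 = 80 ≡ 3 (mod 11).
Step 5: correct position 5: c_5 = r_5 − e = 8 − 3 ≡ 5 (mod 11). Hence c = [10, 0, 3, 6, 5].
  Check: interpolating c through the α_i gives m(x) = 9 + 5·x (degree < 2) with m(α_i) = c_i for every i, so c is indeed a codeword.


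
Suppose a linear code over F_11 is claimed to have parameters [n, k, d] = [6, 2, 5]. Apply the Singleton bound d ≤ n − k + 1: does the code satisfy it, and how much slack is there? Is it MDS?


Singleton RHS = n − k + 1 = 5, slack = 0, bound satisfied, MDS.

Singleton bound: d ≤ n − k + 1.
Here n = 6, k = 2, so n − k + 1 = 5.
Given d = 5, check d ≤ 5: YES.
Slack = (n − k + 1) − d = 0.
The code is MDS (slack = 0).
Description: the claimed parameters are [6, 2, 5]_11; such a code would be MDS (meets Singleton bound).


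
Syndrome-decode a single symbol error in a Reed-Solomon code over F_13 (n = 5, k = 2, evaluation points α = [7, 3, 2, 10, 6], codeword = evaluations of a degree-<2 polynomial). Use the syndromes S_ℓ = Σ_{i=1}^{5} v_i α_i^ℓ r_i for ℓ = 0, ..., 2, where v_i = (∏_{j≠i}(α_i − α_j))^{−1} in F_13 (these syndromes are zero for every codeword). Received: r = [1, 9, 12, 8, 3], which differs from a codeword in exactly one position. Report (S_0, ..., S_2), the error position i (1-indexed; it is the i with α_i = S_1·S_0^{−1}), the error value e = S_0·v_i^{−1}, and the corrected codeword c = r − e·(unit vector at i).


S = (10, 7, 1), error at position 3, error magnitude e = 1, c = [1, 9, 11, 8, 3].

Step 1: column multipliers v_i = (∏_{j≠i}(α_i − α_j))^{−1} mod 13.
  i = 1 (α = 7): (7−3)(7−2)(7−10)(7−6) = 4·5·(−3)·1 = −60 ≡ 5, so v_1 = 5^{−1} = 8 (mod 13).
  i = 2 (α = 3): (3−7)(3−2)(3−10)(3−6) = (−4)·1·(−7)·(−3) = −84 ≡ 7, so v_2 = 7^{−1} = 2 (mod 13).
  i = 3 (α = 2): (2−7)(2−3)(2−10)(2−6) = (−5)·(−1)·(−8)·(−4) = 160 ≡ 4, so v_3 = 4^{−1} = 10 (mod 13).
  i = 4 (α = 10): (10−7)(10−3)(10−2)(10−6) = 3·7·8·4 = 672 ≡ 9, so v_4 = 9^{−1} = 3 (mod 13).
  i = 5 (α = 6): (6−7)(6−3)(6−2)(6−10) = (−1)·3·4·(−4) = 48 ≡ 9, so v_5 = 9^{−1} = 3 (mod 13).
  v = [8, 2, 10, 3, 3].
Step 2: syndromes of r = [1, 9, 12, 8, 3] (all sums mod 13).
  S_0 = Σ v_i r_i = 8·1 + 2·9 + 10·12 + 3·8 + 3·3 = 179 ≡ 10.
  S_1 = Σ v_i α_i r_i = 8·7·1 + 2·3·9 + 10·2·12 + 3·10·8 + 3·6·3 = 644 ≡ 7.
  α_i^2 mod 13 = [10, 9, 4, 9, 10].
  S_2 = Σ v_i α_i^2 r_i = 8·10·1 + 2·9·9 + 10·4·12 + 3·9·8 + 3·10·3 = 1028 ≡ 1.
  S = (10, 7, 1) ≠ 0, so r is not a codeword (an error is present).
Step 3: locate the error. For a single error e at position i, S_ℓ = v_i·e·α_i^ℓ, so α_err = S_1/S_0.
  S_0^{−1} = 10^{−1} = 4 (mod 13), so α_err = 7·4 = 28 ≡ 2 = α_3. Error position i = 3.
  Consistency check: S_2/S_1 = 1·2 = 2 ≡ 2 = α_err ✓ (single-error assumption holds).
Step 4: error magnitude e = S_0/v_3 = S_0·∏_{j≠3}(α_3 − α_j) = 10·4 = 40 ≡ 1 (mod 13).
Step 5: correct position 3: c_3 = r_3 − e = 12 − 1 ≡ 11 (mod 13). Hence c = [1, 9, 11, 8, 3].
  Check: interpolating c through the α_i gives m(x) = 2 + 11·x (degree < 2) with m(α_i) = c_i for every i, so c is indeed a codeword.


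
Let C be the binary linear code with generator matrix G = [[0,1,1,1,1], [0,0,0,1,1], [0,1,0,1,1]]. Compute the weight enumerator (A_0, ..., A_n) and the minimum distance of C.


Weight distribution: A_0 = 1, A_1 = 2, A_2 = 2, A_3 = 2, A_4 = 1. Minimum distance d = 1.

Enumerate all 2^3 = 8 messages m ∈ F_2^3.
For each, compute codeword c = mG in F_2^5, then tally its weight.
  m = 000 → c = 00000, weight = 0.
  m = 100 → c = 01111, weight = 4.
  m = 010 → c = 00011, weight = 2.
  m = 110 → c = 01100, weight = 2.
  m = 001 → c = 01011, weight = 3.
  m = 101 → c = 00100, weight = 1.
  m = 011 → c = 01000, weight = 1.
  m = 111 → c = 00111, weight = 3.
Tally weights:
  weight 0: 1 codewords.
  weight 1: 2 codewords.
  weight 2: 2 codewords.
  weight 3: 2 codewords.
  weight 4: 1 codewords.
Minimum distance d = smallest w > 0 with A_w > 0 = 1.
Sanity: Σ A_w = 8 = 2^3 = 8 ✓.


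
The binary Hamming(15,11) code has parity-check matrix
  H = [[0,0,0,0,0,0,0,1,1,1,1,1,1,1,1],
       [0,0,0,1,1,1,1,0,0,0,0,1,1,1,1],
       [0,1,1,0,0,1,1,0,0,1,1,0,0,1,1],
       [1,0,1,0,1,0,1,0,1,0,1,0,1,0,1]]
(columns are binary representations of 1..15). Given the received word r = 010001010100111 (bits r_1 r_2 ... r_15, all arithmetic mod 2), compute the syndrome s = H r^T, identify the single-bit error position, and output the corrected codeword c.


s = (1, 0, 1, 0)^T, error position = 10, corrected codeword c = 010001010000111

Compute s = H r^T mod 2 one row at a time:
  s_1 = 1 + 0 + 1 + 0 + 0 + 1 + 1 + 1 = 5 ≡ 1 (mod 2).
  s_2 = 0 + 0 + 1 + 0 + 0 + 1 + 1 + 1 = 4 ≡ 0 (mod 2).
  s_3 = 1 + 0 + 1 + 0 + 1 + 0 + 1 + 1 = 5 ≡ 1 (mod 2).
  s_4 = 0 + 0 + 0 + 0 + 0 + 0 + 1 + 1 = 2 ≡ 0 (mod 2).
s = (1, 0, 1, 0)^T — this equals column 10 of H (binary 1010), so error is at position 10.
Correct: flip bit 10 of r = 010001010100111 to get c = 010001010000111.


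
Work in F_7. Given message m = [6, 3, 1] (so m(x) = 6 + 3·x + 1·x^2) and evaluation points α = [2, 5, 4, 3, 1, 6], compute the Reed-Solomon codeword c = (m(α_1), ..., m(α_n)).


c = [2, 4, 6, 3, 3, 4]

Message polynomial: m(x) = 6 + 3·x + 1·x^2 (mod 7).
For each evaluation point α_i, compute m(α_i) mod 7:
  α_1 = 2: Horner steps 1 → 5 → 2, so m(2) = 2.
  α_2 = 5: Horner steps 1 → 1 → 4, so m(5) = 4.
  α_3 = 4: Horner steps 1 → 0 → 6, so m(4) = 6.
  α_4 = 3: Horner steps 1 → 6 → 3, so m(3) = 3.
  α_5 = 1: Horner steps 1 → 4 → 3, so m(1) = 3.
  α_6 = 6: Horner steps 1 → 2 → 4, so m(6) = 4.
Codeword c = [2, 4, 6, 3, 3, 4] ∈ F_7^6.


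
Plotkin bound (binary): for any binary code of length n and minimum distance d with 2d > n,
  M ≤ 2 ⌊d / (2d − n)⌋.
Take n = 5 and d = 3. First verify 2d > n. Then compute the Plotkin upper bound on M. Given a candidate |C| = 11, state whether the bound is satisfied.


Plotkin bound M ≤ 6; given |C| = 11 > bound (violated).

Check applicability: 2d = 6, n = 5.
2d − n = 1 > 0, so Plotkin applies.
Compute d/(2d−n) = 3/1 ≈ 3.0000.
⌊d/(2d−n)⌋ = 3.
Plotkin bound: M ≤ 2·3 = 6.
Given |C| = 11, check: VIOLATED.
This |C| is above the Plotkin bound, so no binary code with n = 5, d = 3 and 11 codewords exists.


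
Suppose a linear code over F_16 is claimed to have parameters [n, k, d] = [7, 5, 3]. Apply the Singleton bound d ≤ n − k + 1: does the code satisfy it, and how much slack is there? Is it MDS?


Singleton RHS = n − k + 1 = 3, slack = 0, bound satisfied, MDS.

Singleton bound: d ≤ n − k + 1.
Here n = 7, k = 5, so n − k + 1 = 3.
Given d = 3, check d ≤ 3: YES.
Slack = (n − k + 1) − d = 0.
The code is MDS (slack = 0).
Description: the claimed parameters are [7, 5, 3]_16; such a code would be MDS (meets Singleton bound).


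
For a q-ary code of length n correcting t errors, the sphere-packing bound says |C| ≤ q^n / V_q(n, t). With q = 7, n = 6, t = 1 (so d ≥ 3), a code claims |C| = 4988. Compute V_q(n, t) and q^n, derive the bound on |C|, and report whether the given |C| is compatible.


V_q(n, t) = 37, q^n = 117649, Hamming bound = 3179, |C| = 4988 > bound (violated).

Step 1: Compute V_q(n, t) = Σ_{j=0}^1 C(n, j) (q−1)^j.
  j = 0: C(6,0)·(6)^0 = 1·1 = 1.
  j = 1: C(6,1)·(6)^1 = 6·6 = 36.
  V_q(n, t) = 1 + 36 = 37.
Step 2: q^n = 7^6 = 117649.
Step 3: Hamming bound ⌊q^n / V_q(n,t)⌋ = ⌊117649/37⌋ = 3179.
Step 4: Compare |C| = 4988 to 3179: violated.
The claimed |C| lies above the Hamming bound, so no 7-ary code of length 6 with d ≥ 3 can have 4988 codewords.


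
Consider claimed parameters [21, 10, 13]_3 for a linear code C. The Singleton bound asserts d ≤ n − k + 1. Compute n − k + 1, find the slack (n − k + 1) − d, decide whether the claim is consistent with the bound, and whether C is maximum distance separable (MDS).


Singleton RHS = n − k + 1 = 12, slack = -1, bound violated (no such code; not MDS).

Singleton bound: d ≤ n − k + 1.
Here n = 21, k = 10, so n − k + 1 = 12.
Given d = 13, check d ≤ 12: NO.
Slack = (n − k + 1) − d = -1.
The slack is negative: d = 13 exceeds n − k + 1 = 12 by 1, so the Singleton bound is violated and no linear [21, 10, 13]_3 code can exist. In particular it is not MDS (MDS requires d = n − k + 1 exactly).
Description: the claimed parameters are [21, 10, 13]_3; such a code would be impossible (violates the Singleton bound).


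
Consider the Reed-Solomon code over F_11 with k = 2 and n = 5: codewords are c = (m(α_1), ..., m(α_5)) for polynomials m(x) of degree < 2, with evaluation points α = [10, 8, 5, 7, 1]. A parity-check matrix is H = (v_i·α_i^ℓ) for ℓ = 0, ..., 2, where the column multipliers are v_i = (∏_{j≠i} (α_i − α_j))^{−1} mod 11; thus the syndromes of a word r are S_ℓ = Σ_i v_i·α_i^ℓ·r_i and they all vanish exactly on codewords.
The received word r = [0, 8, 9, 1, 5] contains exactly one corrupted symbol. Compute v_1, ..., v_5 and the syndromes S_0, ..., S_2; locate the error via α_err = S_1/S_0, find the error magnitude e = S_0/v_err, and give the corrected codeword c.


S = (7, 7, 7), error at position 5, error magnitude e = 2, c = [0, 8, 9, 1, 3].

Step 1: column multipliers v_i = (∏_{j≠i}(α_i − α_j))^{−1} mod 11.
  i = 1 (α = 10): (10−8)(10−5)(10−7)(10−1) = 2·5·3·9 = 270 ≡ 6, so v_1 = 6^{−1} = 2 (mod 11).
  i = 2 (α = 8): (8−10)(8−5)(8−7)(8−1) = (−2)·3·1·7 = −42 ≡ 2, so v_2 = 2^{−1} = 6 (mod 11).
  i = 3 (α = 5): (5−10)(5−8)(5−7)(5−1) = (−5)·(−3)·(−2)·4 = −120 ≡ 1, so v_3 = 1^{−1} = 1 (mod 11).
  i = 4 (α = 7): (7−10)(7−8)(7−5)(7−1) = (−3)·(−1)·2·6 = 36 ≡ 3, so v_4 = 3^{−1} = 4 (mod 11).
  i = 5 (α = 1): (1−10)(1−8)(1−5)(1−7) = (−9)·(−7)·(−4)·(−6) = 1512 ≡ 5, so v_5 = 5^{−1} = 9 (mod 11).
  v = [2, 6, 1, 4, 9].
Step 2: syndromes of r = [0, 8, 9, 1, 5] (all sums mod 11).
  S_0 = Σ v_i r_i = 2·0 + 6·8 + 1·9 + 4·1 + 9·5 = 106 ≡ 7.
  S_1 = Σ v_i α_i r_i = 2·10·0 + 6·8·8 + 1·5·9 + 4·7·1 + 9·1·5 = 502 ≡ 7.
  α_i^2 mod 11 = [1, 9, 3, 5, 1].
  S_2 = Σ v_i α_i^2 r_i = 2·1·0 + 6·9·8 + 1·3·9 + 4·5·1 + 9·1·5 = 524 ≡ 7.
  S = (7, 7, 7) ≠ 0, so r is not a codeword (an error is present).
Step 3: locate the error. For a single error e at position i, S_ℓ = v_i·e·α_i^ℓ, so α_err = S_1/S_0.
  S_0^{−1} = 7^{−1} = 8 (mod 11), so α_err = 7·8 = 56 ≡ 1 = α_5. Error position i = 5.
  Consistency check: S_2/S_1 = 7·8 = 56 ≡ 1 = α_err ✓ (single-error assumption holds).
Step 4: error magnitude e = S_0/v_5 = S_0·∏_{j≠5}(α_5 − α_j) = 7·5 = 35 ≡ 2 (mod 11).
Step 5: correct position 5: c_5 = r_5 − e = 5 − 2 ≡ 3 (mod 11). Hence c = [0, 8, 9, 1, 3].
  Check: interpolating c through the α_i gives m(x) = 7 + 7·x (degree < 2) with m(α_i) = c_i for every i, so c is indeed a codeword.
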